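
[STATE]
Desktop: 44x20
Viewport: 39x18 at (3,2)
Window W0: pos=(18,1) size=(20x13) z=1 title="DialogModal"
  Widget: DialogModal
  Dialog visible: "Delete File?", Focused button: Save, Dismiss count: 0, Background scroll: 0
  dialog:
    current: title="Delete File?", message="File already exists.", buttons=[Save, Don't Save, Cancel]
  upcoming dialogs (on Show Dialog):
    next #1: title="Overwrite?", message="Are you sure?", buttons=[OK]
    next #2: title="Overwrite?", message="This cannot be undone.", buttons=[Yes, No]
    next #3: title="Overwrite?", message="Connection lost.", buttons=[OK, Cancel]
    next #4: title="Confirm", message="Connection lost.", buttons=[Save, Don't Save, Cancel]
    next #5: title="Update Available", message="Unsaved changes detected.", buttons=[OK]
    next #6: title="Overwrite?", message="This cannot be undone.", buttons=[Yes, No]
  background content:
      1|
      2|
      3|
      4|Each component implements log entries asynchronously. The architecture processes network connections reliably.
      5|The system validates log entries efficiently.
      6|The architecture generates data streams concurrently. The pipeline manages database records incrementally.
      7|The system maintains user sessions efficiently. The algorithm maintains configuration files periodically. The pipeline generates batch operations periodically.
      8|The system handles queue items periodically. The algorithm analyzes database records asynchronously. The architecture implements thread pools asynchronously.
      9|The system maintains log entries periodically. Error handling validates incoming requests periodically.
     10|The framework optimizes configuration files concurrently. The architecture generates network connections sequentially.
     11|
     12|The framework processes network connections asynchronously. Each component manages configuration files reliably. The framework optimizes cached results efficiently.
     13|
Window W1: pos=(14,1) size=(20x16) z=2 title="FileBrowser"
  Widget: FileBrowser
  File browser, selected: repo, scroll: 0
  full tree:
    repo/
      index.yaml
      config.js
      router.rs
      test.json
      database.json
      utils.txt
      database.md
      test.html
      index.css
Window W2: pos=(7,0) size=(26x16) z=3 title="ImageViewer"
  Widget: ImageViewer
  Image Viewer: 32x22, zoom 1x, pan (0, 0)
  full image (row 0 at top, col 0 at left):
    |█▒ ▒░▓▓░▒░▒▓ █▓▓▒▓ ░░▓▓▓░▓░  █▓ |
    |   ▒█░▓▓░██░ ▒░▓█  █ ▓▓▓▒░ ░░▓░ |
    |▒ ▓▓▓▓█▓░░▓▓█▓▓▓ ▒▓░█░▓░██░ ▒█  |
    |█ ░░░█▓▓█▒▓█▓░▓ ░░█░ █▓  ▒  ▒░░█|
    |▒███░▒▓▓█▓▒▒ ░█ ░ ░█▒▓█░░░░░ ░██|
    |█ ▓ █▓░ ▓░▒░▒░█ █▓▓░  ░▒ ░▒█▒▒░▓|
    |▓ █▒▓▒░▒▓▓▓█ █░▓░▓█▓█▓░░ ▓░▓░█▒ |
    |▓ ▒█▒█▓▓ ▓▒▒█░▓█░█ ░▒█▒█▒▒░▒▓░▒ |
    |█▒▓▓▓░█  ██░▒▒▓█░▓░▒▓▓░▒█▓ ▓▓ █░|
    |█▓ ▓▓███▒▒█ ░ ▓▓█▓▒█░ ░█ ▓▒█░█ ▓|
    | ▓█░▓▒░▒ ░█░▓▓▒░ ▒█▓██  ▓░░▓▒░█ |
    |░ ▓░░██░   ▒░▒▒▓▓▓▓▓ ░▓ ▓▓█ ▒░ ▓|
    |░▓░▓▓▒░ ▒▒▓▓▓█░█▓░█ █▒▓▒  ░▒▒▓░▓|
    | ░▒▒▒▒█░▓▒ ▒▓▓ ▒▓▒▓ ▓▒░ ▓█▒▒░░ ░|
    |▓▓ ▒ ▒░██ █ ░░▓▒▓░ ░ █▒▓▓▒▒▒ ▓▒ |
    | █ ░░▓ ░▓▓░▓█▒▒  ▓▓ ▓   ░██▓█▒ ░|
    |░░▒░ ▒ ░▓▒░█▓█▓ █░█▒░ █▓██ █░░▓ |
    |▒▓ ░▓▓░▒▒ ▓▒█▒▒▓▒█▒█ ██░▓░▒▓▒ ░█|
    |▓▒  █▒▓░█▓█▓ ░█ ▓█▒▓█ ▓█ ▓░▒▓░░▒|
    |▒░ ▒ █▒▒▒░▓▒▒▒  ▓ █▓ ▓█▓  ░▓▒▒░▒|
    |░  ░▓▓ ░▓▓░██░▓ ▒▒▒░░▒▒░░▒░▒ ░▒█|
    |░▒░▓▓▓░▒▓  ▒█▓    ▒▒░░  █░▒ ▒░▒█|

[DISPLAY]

    ┠────────────────────────┨┃   ┃    
    ┃█▒ ▒░▓▓░▒░▒▓ █▓▓▒▓ ░░▓▓▓┃┨───┨    
    ┃   ▒█░▓▓░██░ ▒░▓█  █ ▓▓▓┃┃   ┃    
    ┃▒ ▓▓▓▓█▓░░▓▓█▓▓▓ ▒▓░█░▓░┃┃   ┃    
    ┃█ ░░░█▓▓█▒▓█▓░▓ ░░█░ █▓ ┃┃┐  ┃    
    ┃▒███░▒▓▓█▓▒▒ ░█ ░ ░█▒▓█░┃┃│mp┃    
    ┃█ ▓ █▓░ ▓░▒░▒░█ █▓▓░  ░▒┃┃│at┃    
    ┃▓ █▒▓▒░▒▓▓▓█ █░▓░▓█▓█▓░░┃┃│ g┃    
    ┃▓ ▒█▒█▓▓ ▓▒▒█░▓█░█ ░▒█▒█┃┃┘ai┃    
    ┃█▒▓▓▓░█  ██░▒▒▓█░▓░▒▓▓░▒┃┃les┃    
    ┃█▓ ▓▓███▒▒█ ░ ▓▓█▓▒█░ ░█┃┃tai┃    
    ┃ ▓█░▓▒░▒ ░█░▓▓▒░ ▒█▓██  ┃┃━━━┛    
    ┃░ ▓░░██░   ▒░▒▒▓▓▓▓▓ ░▓ ┃┃        
    ┗━━━━━━━━━━━━━━━━━━━━━━━━┛┃        
           ┗━━━━━━━━━━━━━━━━━━┛        
                                       
                                       
                                       


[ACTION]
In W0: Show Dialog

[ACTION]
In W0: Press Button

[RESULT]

    ┠────────────────────────┨┃   ┃    
    ┃█▒ ▒░▓▓░▒░▒▓ █▓▓▒▓ ░░▓▓▓┃┨───┨    
    ┃   ▒█░▓▓░██░ ▒░▓█  █ ▓▓▓┃┃   ┃    
    ┃▒ ▓▓▓▓█▓░░▓▓█▓▓▓ ▒▓░█░▓░┃┃   ┃    
    ┃█ ░░░█▓▓█▒▓█▓░▓ ░░█░ █▓ ┃┃   ┃    
    ┃▒███░▒▓▓█▓▒▒ ░█ ░ ░█▒▓█░┃┃imp┃    
    ┃█ ▓ █▓░ ▓░▒░▒░█ █▓▓░  ░▒┃┃dat┃    
    ┃▓ █▒▓▒░▒▓▓▓█ █░▓░▓█▓█▓░░┃┃e g┃    
    ┃▓ ▒█▒█▓▓ ▓▒▒█░▓█░█ ░▒█▒█┃┃tai┃    
    ┃█▒▓▓▓░█  ██░▒▒▓█░▓░▒▓▓░▒┃┃les┃    
    ┃█▓ ▓▓███▒▒█ ░ ▓▓█▓▒█░ ░█┃┃tai┃    
    ┃ ▓█░▓▒░▒ ░█░▓▓▒░ ▒█▓██  ┃┃━━━┛    
    ┃░ ▓░░██░   ▒░▒▒▓▓▓▓▓ ░▓ ┃┃        
    ┗━━━━━━━━━━━━━━━━━━━━━━━━┛┃        
           ┗━━━━━━━━━━━━━━━━━━┛        
                                       
                                       
                                       


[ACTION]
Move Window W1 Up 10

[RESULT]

    ┠────────────────────────┨┨   ┃    
    ┃█▒ ▒░▓▓░▒░▒▓ █▓▓▒▓ ░░▓▓▓┃┃───┨    
    ┃   ▒█░▓▓░██░ ▒░▓█  █ ▓▓▓┃┃   ┃    
    ┃▒ ▓▓▓▓█▓░░▓▓█▓▓▓ ▒▓░█░▓░┃┃   ┃    
    ┃█ ░░░█▓▓█▒▓█▓░▓ ░░█░ █▓ ┃┃   ┃    
    ┃▒███░▒▓▓█▓▒▒ ░█ ░ ░█▒▓█░┃┃imp┃    
    ┃█ ▓ █▓░ ▓░▒░▒░█ █▓▓░  ░▒┃┃dat┃    
    ┃▓ █▒▓▒░▒▓▓▓█ █░▓░▓█▓█▓░░┃┃e g┃    
    ┃▓ ▒█▒█▓▓ ▓▒▒█░▓█░█ ░▒█▒█┃┃tai┃    
    ┃█▒▓▓▓░█  ██░▒▒▓█░▓░▒▓▓░▒┃┃les┃    
    ┃█▓ ▓▓███▒▒█ ░ ▓▓█▓▒█░ ░█┃┃tai┃    
    ┃ ▓█░▓▒░▒ ░█░▓▓▒░ ▒█▓██  ┃┃━━━┛    
    ┃░ ▓░░██░   ▒░▒▒▓▓▓▓▓ ░▓ ┃┃        
    ┗━━━━━━━━━━━━━━━━━━━━━━━━┛┛        
                                       
                                       
                                       
                                       


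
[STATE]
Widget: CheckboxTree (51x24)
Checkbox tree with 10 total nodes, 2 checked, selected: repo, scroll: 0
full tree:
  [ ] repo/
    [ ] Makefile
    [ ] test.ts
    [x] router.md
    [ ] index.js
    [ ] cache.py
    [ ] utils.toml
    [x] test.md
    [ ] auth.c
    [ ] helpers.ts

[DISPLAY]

>[-] repo/                                         
   [ ] Makefile                                    
   [ ] test.ts                                     
   [x] router.md                                   
   [ ] index.js                                    
   [ ] cache.py                                    
   [ ] utils.toml                                  
   [x] test.md                                     
   [ ] auth.c                                      
   [ ] helpers.ts                                  
                                                   
                                                   
                                                   
                                                   
                                                   
                                                   
                                                   
                                                   
                                                   
                                                   
                                                   
                                                   
                                                   
                                                   


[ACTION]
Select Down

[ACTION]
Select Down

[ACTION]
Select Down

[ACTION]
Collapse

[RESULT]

 [-] repo/                                         
   [ ] Makefile                                    
   [ ] test.ts                                     
>  [x] router.md                                   
   [ ] index.js                                    
   [ ] cache.py                                    
   [ ] utils.toml                                  
   [x] test.md                                     
   [ ] auth.c                                      
   [ ] helpers.ts                                  
                                                   
                                                   
                                                   
                                                   
                                                   
                                                   
                                                   
                                                   
                                                   
                                                   
                                                   
                                                   
                                                   
                                                   


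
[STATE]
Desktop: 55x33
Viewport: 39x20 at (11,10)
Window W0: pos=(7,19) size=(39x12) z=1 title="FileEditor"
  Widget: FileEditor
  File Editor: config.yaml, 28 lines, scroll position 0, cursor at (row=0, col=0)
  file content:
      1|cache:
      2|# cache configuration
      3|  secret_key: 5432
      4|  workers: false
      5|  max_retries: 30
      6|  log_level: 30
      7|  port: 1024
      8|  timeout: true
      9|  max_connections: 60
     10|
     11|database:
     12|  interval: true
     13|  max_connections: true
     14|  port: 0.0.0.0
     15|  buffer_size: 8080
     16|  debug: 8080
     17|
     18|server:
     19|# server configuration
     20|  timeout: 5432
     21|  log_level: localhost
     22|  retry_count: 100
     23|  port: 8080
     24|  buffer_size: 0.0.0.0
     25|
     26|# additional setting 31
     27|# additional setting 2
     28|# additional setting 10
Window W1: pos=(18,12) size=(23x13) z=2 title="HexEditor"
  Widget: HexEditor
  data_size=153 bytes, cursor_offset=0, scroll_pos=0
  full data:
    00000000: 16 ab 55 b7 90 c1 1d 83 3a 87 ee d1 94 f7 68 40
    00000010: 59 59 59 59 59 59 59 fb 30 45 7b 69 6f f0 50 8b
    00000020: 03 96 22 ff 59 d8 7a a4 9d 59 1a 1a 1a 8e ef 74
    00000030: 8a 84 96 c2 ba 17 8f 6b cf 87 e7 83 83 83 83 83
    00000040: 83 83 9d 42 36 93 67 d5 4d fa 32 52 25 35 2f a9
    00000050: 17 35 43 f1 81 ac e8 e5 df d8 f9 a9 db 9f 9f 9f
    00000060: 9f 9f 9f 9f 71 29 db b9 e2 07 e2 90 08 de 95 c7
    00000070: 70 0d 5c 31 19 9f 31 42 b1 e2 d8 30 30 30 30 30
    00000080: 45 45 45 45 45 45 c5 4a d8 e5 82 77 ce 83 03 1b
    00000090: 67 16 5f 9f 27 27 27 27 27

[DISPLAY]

                                       
                                       
       ┏━━━━━━━━━━━━━━━━━━━━━┓         
       ┃ HexEditor           ┃         
       ┠─────────────────────┨         
       ┃00000000  16 ab 55 b7┃         
       ┃00000010  59 59 59 59┃         
       ┃00000020  03 96 22 ff┃         
       ┃00000030  8a 84 96 c2┃         
━━━━━━━┃00000040  83 83 9d 42┃━━━━┓    
leEdito┃00000050  17 35 43 f1┃    ┃    
───────┃00000060  9f 9f 9f 9f┃────┨    
he:    ┃00000070  70 0d 5c 31┃   ▲┃    
ache co┃00000080  45 45 45 45┃   █┃    
ecret_k┗━━━━━━━━━━━━━━━━━━━━━┛   ░┃    
orkers: false                    ░┃    
ax_retries: 30                   ░┃    
og_level: 30                     ░┃    
ort: 1024                        ░┃    
imeout: true                     ▼┃    


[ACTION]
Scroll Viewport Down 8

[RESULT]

       ┃ HexEditor           ┃         
       ┠─────────────────────┨         
       ┃00000000  16 ab 55 b7┃         
       ┃00000010  59 59 59 59┃         
       ┃00000020  03 96 22 ff┃         
       ┃00000030  8a 84 96 c2┃         
━━━━━━━┃00000040  83 83 9d 42┃━━━━┓    
leEdito┃00000050  17 35 43 f1┃    ┃    
───────┃00000060  9f 9f 9f 9f┃────┨    
he:    ┃00000070  70 0d 5c 31┃   ▲┃    
ache co┃00000080  45 45 45 45┃   █┃    
ecret_k┗━━━━━━━━━━━━━━━━━━━━━┛   ░┃    
orkers: false                    ░┃    
ax_retries: 30                   ░┃    
og_level: 30                     ░┃    
ort: 1024                        ░┃    
imeout: true                     ▼┃    
━━━━━━━━━━━━━━━━━━━━━━━━━━━━━━━━━━┛    
                                       
                                       


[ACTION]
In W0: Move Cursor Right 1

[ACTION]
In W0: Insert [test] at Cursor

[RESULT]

       ┃ HexEditor           ┃         
       ┠─────────────────────┨         
       ┃00000000  16 ab 55 b7┃         
       ┃00000010  59 59 59 59┃         
       ┃00000020  03 96 22 ff┃         
       ┃00000030  8a 84 96 c2┃         
━━━━━━━┃00000040  83 83 9d 42┃━━━━┓    
leEdito┃00000050  17 35 43 f1┃    ┃    
───────┃00000060  9f 9f 9f 9f┃────┨    
st█che:┃00000070  70 0d 5c 31┃   ▲┃    
ache co┃00000080  45 45 45 45┃   █┃    
ecret_k┗━━━━━━━━━━━━━━━━━━━━━┛   ░┃    
orkers: false                    ░┃    
ax_retries: 30                   ░┃    
og_level: 30                     ░┃    
ort: 1024                        ░┃    
imeout: true                     ▼┃    
━━━━━━━━━━━━━━━━━━━━━━━━━━━━━━━━━━┛    
                                       
                                       


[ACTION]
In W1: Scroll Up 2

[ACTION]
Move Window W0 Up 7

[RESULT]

leEdito┃ HexEditor           ┃    ┃    
───────┠─────────────────────┨────┨    
st█che:┃00000000  16 ab 55 b7┃   ▲┃    
ache co┃00000010  59 59 59 59┃   █┃    
ecret_k┃00000020  03 96 22 ff┃   ░┃    
orkers:┃00000030  8a 84 96 c2┃   ░┃    
ax_retr┃00000040  83 83 9d 42┃   ░┃    
og_leve┃00000050  17 35 43 f1┃   ░┃    
ort: 10┃00000060  9f 9f 9f 9f┃   ░┃    
imeout:┃00000070  70 0d 5c 31┃   ▼┃    
━━━━━━━┃00000080  45 45 45 45┃━━━━┛    
       ┗━━━━━━━━━━━━━━━━━━━━━┛         
                                       
                                       
                                       
                                       
                                       
                                       
                                       
                                       


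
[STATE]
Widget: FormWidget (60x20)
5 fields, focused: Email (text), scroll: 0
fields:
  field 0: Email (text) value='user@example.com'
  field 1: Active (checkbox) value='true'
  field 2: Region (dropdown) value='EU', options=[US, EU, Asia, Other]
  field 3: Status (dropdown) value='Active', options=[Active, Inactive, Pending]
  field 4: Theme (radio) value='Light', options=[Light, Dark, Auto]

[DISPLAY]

> Email:      [user@example.com                            ]
  Active:     [x]                                           
  Region:     [EU                                         ▼]
  Status:     [Active                                     ▼]
  Theme:      (●) Light  ( ) Dark  ( ) Auto                 
                                                            
                                                            
                                                            
                                                            
                                                            
                                                            
                                                            
                                                            
                                                            
                                                            
                                                            
                                                            
                                                            
                                                            
                                                            


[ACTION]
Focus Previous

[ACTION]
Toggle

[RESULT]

  Email:      [user@example.com                            ]
  Active:     [x]                                           
  Region:     [EU                                         ▼]
  Status:     [Active                                     ▼]
> Theme:      (●) Light  ( ) Dark  ( ) Auto                 
                                                            
                                                            
                                                            
                                                            
                                                            
                                                            
                                                            
                                                            
                                                            
                                                            
                                                            
                                                            
                                                            
                                                            
                                                            


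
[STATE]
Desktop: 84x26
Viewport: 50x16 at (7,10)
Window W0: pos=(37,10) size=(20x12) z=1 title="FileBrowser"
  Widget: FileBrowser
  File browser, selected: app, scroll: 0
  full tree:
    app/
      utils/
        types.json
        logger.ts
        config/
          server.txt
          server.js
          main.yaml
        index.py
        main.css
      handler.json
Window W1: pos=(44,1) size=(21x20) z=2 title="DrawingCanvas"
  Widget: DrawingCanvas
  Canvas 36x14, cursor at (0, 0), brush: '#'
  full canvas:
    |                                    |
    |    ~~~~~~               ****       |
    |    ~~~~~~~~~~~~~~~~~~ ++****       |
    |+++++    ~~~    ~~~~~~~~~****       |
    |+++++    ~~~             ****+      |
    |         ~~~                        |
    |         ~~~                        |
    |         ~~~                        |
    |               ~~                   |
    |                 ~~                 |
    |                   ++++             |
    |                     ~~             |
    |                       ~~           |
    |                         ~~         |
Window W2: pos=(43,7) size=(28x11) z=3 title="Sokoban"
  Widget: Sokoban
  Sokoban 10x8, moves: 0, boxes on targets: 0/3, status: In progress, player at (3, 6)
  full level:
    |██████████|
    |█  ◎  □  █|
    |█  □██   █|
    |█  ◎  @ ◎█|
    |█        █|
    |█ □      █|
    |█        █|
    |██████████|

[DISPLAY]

                              ┏━━━━━┃██████████   
                              ┃ File┃█  ◎  □  █   
                              ┠─────┃█  □██   █   
                              ┃> [-]┃█  ◎  @ ◎█   
                              ┃    [┃█        █   
                              ┃    h┃█ □      █   
                              ┃     ┃█        █   
                              ┃     ┗━━━━━━━━━━━━━
                              ┃      ┃            
                              ┃      ┃            
                              ┃      ┗━━━━━━━━━━━━
                              ┗━━━━━━━━━━━━━━━━━━┛
                                                  
                                                  
                                                  
                                                  


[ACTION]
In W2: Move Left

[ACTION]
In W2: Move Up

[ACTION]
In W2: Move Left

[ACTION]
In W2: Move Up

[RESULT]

                              ┏━━━━━┃██████████   
                              ┃ File┃█  ◎  □  █   
                              ┠─────┃█  □██   █   
                              ┃> [-]┃█  ◎@   ◎█   
                              ┃    [┃█        █   
                              ┃    h┃█ □      █   
                              ┃     ┃█        █   
                              ┃     ┗━━━━━━━━━━━━━
                              ┃      ┃            
                              ┃      ┃            
                              ┃      ┗━━━━━━━━━━━━
                              ┗━━━━━━━━━━━━━━━━━━┛
                                                  
                                                  
                                                  
                                                  


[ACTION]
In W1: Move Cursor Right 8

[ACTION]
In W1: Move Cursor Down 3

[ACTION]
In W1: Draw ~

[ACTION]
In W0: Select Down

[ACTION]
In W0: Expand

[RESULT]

                              ┏━━━━━┃██████████   
                              ┃ File┃█  ◎  □  █   
                              ┠─────┃█  □██   █   
                              ┃  [-]┃█  ◎@   ◎█   
                              ┃  > [┃█        █   
                              ┃     ┃█ □      █   
                              ┃     ┃█        █   
                              ┃     ┗━━━━━━━━━━━━━
                              ┃      ┃            
                              ┃      ┃            
                              ┃    ha┗━━━━━━━━━━━━
                              ┗━━━━━━━━━━━━━━━━━━┛
                                                  
                                                  
                                                  
                                                  


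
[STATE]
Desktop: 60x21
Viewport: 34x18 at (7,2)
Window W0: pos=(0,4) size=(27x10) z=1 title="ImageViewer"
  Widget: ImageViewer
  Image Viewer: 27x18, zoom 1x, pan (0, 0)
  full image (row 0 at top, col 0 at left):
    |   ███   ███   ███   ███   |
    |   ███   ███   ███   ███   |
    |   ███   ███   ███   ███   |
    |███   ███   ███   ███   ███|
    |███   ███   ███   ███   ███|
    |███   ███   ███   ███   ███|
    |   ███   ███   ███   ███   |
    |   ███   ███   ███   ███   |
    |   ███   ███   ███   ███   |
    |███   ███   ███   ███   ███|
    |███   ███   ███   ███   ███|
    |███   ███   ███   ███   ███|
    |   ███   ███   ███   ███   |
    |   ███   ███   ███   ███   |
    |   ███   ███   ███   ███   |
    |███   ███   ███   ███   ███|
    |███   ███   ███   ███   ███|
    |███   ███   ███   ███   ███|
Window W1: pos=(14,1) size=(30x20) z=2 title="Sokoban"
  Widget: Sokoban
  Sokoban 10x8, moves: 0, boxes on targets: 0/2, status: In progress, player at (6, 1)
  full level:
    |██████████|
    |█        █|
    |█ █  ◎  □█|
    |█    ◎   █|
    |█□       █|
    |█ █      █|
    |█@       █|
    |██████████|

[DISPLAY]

       ┃ Sokoban                  
       ┠──────────────────────────
━━━━━━━┃██████████                
Viewer ┃█        █                
───────┃█ █  ◎  □█                
   ███ ┃█    ◎   █                
   ███ ┃█□       █                
   ███ ┃█ █      █                
███   █┃█@       █                
███   █┃██████████                
███   █┃Moves: 0  0/2             
━━━━━━━┃                          
       ┃                          
       ┃                          
       ┃                          
       ┃                          
       ┃                          
       ┃                          


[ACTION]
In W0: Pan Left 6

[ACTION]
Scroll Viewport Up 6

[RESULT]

                                  
       ┏━━━━━━━━━━━━━━━━━━━━━━━━━━
       ┃ Sokoban                  
       ┠──────────────────────────
━━━━━━━┃██████████                
Viewer ┃█        █                
───────┃█ █  ◎  □█                
   ███ ┃█    ◎   █                
   ███ ┃█□       █                
   ███ ┃█ █      █                
███   █┃█@       █                
███   █┃██████████                
███   █┃Moves: 0  0/2             
━━━━━━━┃                          
       ┃                          
       ┃                          
       ┃                          
       ┃                          


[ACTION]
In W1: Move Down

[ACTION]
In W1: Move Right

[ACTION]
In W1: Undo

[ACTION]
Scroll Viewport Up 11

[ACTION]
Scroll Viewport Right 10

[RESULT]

                                  
━━━━━━━━━━━━━━━━━━━━━━━━━━┓       
okoban                    ┃       
──────────────────────────┨       
████████                  ┃       
       █                  ┃       
█  ◎  □█                  ┃       
   ◎   █                  ┃       
       █                  ┃       
█      █                  ┃       
       █                  ┃       
████████                  ┃       
ves: 0  0/2               ┃       
                          ┃       
                          ┃       
                          ┃       
                          ┃       
                          ┃       


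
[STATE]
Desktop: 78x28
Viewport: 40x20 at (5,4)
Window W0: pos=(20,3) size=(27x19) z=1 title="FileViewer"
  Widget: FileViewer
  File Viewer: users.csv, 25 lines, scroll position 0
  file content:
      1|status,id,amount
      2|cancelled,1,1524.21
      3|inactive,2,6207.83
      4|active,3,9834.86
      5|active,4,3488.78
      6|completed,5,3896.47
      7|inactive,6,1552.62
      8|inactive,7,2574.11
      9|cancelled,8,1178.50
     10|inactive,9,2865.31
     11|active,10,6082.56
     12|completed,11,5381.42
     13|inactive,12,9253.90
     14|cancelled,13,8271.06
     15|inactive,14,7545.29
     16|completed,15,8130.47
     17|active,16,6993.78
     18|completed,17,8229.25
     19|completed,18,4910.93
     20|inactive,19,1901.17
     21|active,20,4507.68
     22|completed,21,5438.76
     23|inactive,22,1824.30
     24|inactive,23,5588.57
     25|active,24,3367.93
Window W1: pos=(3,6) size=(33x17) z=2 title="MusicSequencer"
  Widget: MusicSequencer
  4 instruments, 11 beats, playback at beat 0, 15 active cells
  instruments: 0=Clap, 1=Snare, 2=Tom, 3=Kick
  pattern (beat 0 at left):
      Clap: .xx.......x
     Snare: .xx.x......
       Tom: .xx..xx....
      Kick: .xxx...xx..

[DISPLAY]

               ┃ FileViewer             
               ┠────────────────────────
━━━━━━━━━━━━━━━━━━━━━━━━━━━━━━┓t        
MusicSequencer                ┃4.21     
──────────────────────────────┨.83      
     ▼1234567890              ┃6        
 Clap·██·······█              ┃8        
Snare·██·█······              ┃6.47     
  Tom·██··██····              ┃.62      
 Kick·███···██··              ┃.11      
                              ┃8.50     
                              ┃.31      
                              ┃56       
                              ┃81.42    
                              ┃3.90     
                              ┃71.06    
                              ┃5.29     
                              ┃━━━━━━━━━
━━━━━━━━━━━━━━━━━━━━━━━━━━━━━━┛         
                                        


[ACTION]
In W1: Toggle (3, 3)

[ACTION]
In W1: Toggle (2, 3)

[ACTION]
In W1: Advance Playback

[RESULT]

               ┃ FileViewer             
               ┠────────────────────────
━━━━━━━━━━━━━━━━━━━━━━━━━━━━━━┓t        
MusicSequencer                ┃4.21     
──────────────────────────────┨.83      
     0▼234567890              ┃6        
 Clap·██·······█              ┃8        
Snare·██·█······              ┃6.47     
  Tom·███·██····              ┃.62      
 Kick·██····██··              ┃.11      
                              ┃8.50     
                              ┃.31      
                              ┃56       
                              ┃81.42    
                              ┃3.90     
                              ┃71.06    
                              ┃5.29     
                              ┃━━━━━━━━━
━━━━━━━━━━━━━━━━━━━━━━━━━━━━━━┛         
                                        


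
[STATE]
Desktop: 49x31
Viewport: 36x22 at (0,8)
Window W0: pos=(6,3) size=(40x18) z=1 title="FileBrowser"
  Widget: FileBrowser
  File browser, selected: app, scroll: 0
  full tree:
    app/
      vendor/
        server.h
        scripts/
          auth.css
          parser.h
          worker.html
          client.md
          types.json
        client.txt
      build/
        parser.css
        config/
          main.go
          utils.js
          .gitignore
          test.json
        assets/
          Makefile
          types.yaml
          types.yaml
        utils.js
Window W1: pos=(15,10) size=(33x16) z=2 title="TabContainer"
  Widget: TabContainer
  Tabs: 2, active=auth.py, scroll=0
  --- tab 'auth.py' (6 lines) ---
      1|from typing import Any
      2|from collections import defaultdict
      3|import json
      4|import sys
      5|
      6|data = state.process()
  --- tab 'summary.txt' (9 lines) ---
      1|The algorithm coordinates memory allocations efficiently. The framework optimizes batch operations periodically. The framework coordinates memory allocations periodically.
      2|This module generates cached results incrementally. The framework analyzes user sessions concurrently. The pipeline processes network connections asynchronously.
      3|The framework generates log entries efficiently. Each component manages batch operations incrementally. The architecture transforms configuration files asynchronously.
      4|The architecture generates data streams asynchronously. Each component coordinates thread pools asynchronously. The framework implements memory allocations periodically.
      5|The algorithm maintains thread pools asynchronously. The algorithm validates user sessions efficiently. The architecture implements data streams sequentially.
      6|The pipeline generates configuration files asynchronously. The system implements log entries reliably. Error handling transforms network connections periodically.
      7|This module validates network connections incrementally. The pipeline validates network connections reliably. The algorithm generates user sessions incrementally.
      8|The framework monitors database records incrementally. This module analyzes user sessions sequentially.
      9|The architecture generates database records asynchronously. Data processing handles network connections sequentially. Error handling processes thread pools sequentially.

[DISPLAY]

      ┃    [+] build/               
      ┃                             
      ┃        ┏━━━━━━━━━━━━━━━━━━━━
      ┃        ┃ TabContainer       
      ┃        ┠────────────────────
      ┃        ┃[auth.py]│ summary.t
      ┃        ┃────────────────────
      ┃        ┃from typing import A
      ┃        ┃from collections imp
      ┃        ┃import json         
      ┃        ┃import sys          
      ┃        ┃                    
      ┗━━━━━━━━┃data = state.process
               ┃                    
               ┃                    
               ┃                    
               ┃                    
               ┗━━━━━━━━━━━━━━━━━━━━
                                    
                                    
                                    
                                    


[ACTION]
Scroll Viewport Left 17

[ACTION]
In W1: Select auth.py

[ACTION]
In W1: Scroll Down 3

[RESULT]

      ┃    [+] build/               
      ┃                             
      ┃        ┏━━━━━━━━━━━━━━━━━━━━
      ┃        ┃ TabContainer       
      ┃        ┠────────────────────
      ┃        ┃[auth.py]│ summary.t
      ┃        ┃────────────────────
      ┃        ┃import sys          
      ┃        ┃                    
      ┃        ┃data = state.process
      ┃        ┃                    
      ┃        ┃                    
      ┗━━━━━━━━┃                    
               ┃                    
               ┃                    
               ┃                    
               ┃                    
               ┗━━━━━━━━━━━━━━━━━━━━
                                    
                                    
                                    
                                    


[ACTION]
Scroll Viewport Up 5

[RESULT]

      ┏━━━━━━━━━━━━━━━━━━━━━━━━━━━━━
      ┃ FileBrowser                 
      ┠─────────────────────────────
      ┃> [-] app/                   
      ┃    [+] vendor/              
      ┃    [+] build/               
      ┃                             
      ┃        ┏━━━━━━━━━━━━━━━━━━━━
      ┃        ┃ TabContainer       
      ┃        ┠────────────────────
      ┃        ┃[auth.py]│ summary.t
      ┃        ┃────────────────────
      ┃        ┃import sys          
      ┃        ┃                    
      ┃        ┃data = state.process
      ┃        ┃                    
      ┃        ┃                    
      ┗━━━━━━━━┃                    
               ┃                    
               ┃                    
               ┃                    
               ┃                    


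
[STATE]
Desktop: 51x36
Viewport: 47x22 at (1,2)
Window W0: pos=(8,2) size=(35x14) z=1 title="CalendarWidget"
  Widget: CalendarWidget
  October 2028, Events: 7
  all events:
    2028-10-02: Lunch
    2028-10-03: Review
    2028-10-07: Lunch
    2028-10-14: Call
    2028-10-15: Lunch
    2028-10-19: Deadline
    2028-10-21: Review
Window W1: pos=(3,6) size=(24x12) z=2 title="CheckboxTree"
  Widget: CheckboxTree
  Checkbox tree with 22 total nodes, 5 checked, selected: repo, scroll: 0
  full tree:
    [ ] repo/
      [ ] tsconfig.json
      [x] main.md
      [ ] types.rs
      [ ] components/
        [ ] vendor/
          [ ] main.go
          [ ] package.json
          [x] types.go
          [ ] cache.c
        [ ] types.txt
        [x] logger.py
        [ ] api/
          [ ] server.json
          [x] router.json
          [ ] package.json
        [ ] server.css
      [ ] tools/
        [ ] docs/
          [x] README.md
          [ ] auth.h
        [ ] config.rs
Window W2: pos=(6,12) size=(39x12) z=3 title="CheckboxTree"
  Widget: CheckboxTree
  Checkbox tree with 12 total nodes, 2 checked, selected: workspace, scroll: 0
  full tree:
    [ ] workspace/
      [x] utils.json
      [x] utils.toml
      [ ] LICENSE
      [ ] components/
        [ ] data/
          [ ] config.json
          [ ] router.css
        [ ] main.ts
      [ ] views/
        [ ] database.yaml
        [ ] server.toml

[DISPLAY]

       ┏━━━━━━━━━━━━━━━━━━━━━━━━━━━━━━━━━┓     
       ┃ CalendarWidget                  ┃     
       ┠─────────────────────────────────┨     
       ┃           October 2028          ┃     
  ┏━━━━━━━━━━━━━━━━━━━━━━┓Su             ┃     
  ┃ CheckboxTree         ┃ 1             ┃     
  ┠──────────────────────┨7*  8          ┃     
  ┃>[-] repo/            ┃ 15*           ┃     
  ┃   [ ] tsconfig.json  ┃* 22           ┃     
  ┃   [x] main.md        ┃29             ┃     
  ┃  ┏━━━━━━━━━━━━━━━━━━━━━━━━━━━━━━━━━━━━━┓   
  ┃  ┃ CheckboxTree                        ┃   
  ┃  ┠─────────────────────────────────────┨   
  ┃  ┃>[-] workspace/                      ┃   
  ┃  ┃   [x] utils.json                    ┃   
  ┗━━┃   [x] utils.toml                    ┃   
     ┃   [ ] LICENSE                       ┃   
     ┃   [ ] components/                   ┃   
     ┃     [ ] data/                       ┃   
     ┃       [ ] config.json               ┃   
     ┃       [ ] router.css                ┃   
     ┗━━━━━━━━━━━━━━━━━━━━━━━━━━━━━━━━━━━━━┛   


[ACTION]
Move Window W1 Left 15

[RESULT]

       ┏━━━━━━━━━━━━━━━━━━━━━━━━━━━━━━━━━┓     
       ┃ CalendarWidget                  ┃     
       ┠─────────────────────────────────┨     
       ┃           October 2028          ┃     
━━━━━━━━━━━━━━━━━━━━━━┓Sa Su             ┃     
 CheckboxTree         ┃    1             ┃     
──────────────────────┨6  7*  8          ┃     
>[-] repo/            ┃14* 15*           ┃     
   [ ] tsconfig.json  ┃ 21* 22           ┃     
   [x] main.md        ┃28 29             ┃     
   [ ┏━━━━━━━━━━━━━━━━━━━━━━━━━━━━━━━━━━━━━┓   
   [-┃ CheckboxTree                        ┃   
     ┠─────────────────────────────────────┨   
     ┃>[-] workspace/                      ┃   
     ┃   [x] utils.json                    ┃   
━━━━━┃   [x] utils.toml                    ┃   
     ┃   [ ] LICENSE                       ┃   
     ┃   [ ] components/                   ┃   
     ┃     [ ] data/                       ┃   
     ┃       [ ] config.json               ┃   
     ┃       [ ] router.css                ┃   
     ┗━━━━━━━━━━━━━━━━━━━━━━━━━━━━━━━━━━━━━┛   


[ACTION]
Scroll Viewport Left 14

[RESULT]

        ┏━━━━━━━━━━━━━━━━━━━━━━━━━━━━━━━━━┓    
        ┃ CalendarWidget                  ┃    
        ┠─────────────────────────────────┨    
        ┃           October 2028          ┃    
┏━━━━━━━━━━━━━━━━━━━━━━┓Sa Su             ┃    
┃ CheckboxTree         ┃    1             ┃    
┠──────────────────────┨6  7*  8          ┃    
┃>[-] repo/            ┃14* 15*           ┃    
┃   [ ] tsconfig.json  ┃ 21* 22           ┃    
┃   [x] main.md        ┃28 29             ┃    
┃   [ ┏━━━━━━━━━━━━━━━━━━━━━━━━━━━━━━━━━━━━━┓  
┃   [-┃ CheckboxTree                        ┃  
┃     ┠─────────────────────────────────────┨  
┃     ┃>[-] workspace/                      ┃  
┃     ┃   [x] utils.json                    ┃  
┗━━━━━┃   [x] utils.toml                    ┃  
      ┃   [ ] LICENSE                       ┃  
      ┃   [ ] components/                   ┃  
      ┃     [ ] data/                       ┃  
      ┃       [ ] config.json               ┃  
      ┃       [ ] router.css                ┃  
      ┗━━━━━━━━━━━━━━━━━━━━━━━━━━━━━━━━━━━━━┛  


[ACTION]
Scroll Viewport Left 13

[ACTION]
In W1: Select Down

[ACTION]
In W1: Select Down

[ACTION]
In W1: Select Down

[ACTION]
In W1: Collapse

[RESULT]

        ┏━━━━━━━━━━━━━━━━━━━━━━━━━━━━━━━━━┓    
        ┃ CalendarWidget                  ┃    
        ┠─────────────────────────────────┨    
        ┃           October 2028          ┃    
┏━━━━━━━━━━━━━━━━━━━━━━┓Sa Su             ┃    
┃ CheckboxTree         ┃    1             ┃    
┠──────────────────────┨6  7*  8          ┃    
┃ [-] repo/            ┃14* 15*           ┃    
┃   [ ] tsconfig.json  ┃ 21* 22           ┃    
┃   [x] main.md        ┃28 29             ┃    
┃>  [ ┏━━━━━━━━━━━━━━━━━━━━━━━━━━━━━━━━━━━━━┓  
┃   [-┃ CheckboxTree                        ┃  
┃     ┠─────────────────────────────────────┨  
┃     ┃>[-] workspace/                      ┃  
┃     ┃   [x] utils.json                    ┃  
┗━━━━━┃   [x] utils.toml                    ┃  
      ┃   [ ] LICENSE                       ┃  
      ┃   [ ] components/                   ┃  
      ┃     [ ] data/                       ┃  
      ┃       [ ] config.json               ┃  
      ┃       [ ] router.css                ┃  
      ┗━━━━━━━━━━━━━━━━━━━━━━━━━━━━━━━━━━━━━┛  
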